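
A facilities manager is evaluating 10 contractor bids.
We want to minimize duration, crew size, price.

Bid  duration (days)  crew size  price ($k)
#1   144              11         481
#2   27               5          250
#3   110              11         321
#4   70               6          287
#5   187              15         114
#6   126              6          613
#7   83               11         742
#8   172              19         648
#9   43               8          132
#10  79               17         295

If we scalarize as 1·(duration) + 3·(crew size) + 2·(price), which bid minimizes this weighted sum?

#1: 1·144 + 3·11 + 2·481 = 1139
#2: 1·27 + 3·5 + 2·250 = 542
#3: 1·110 + 3·11 + 2·321 = 785
#4: 1·70 + 3·6 + 2·287 = 662
#5: 1·187 + 3·15 + 2·114 = 460
#6: 1·126 + 3·6 + 2·613 = 1370
#7: 1·83 + 3·11 + 2·742 = 1600
#8: 1·172 + 3·19 + 2·648 = 1525
#9: 1·43 + 3·8 + 2·132 = 331
#10: 1·79 + 3·17 + 2·295 = 720
Lowest: #9 at 331.

#9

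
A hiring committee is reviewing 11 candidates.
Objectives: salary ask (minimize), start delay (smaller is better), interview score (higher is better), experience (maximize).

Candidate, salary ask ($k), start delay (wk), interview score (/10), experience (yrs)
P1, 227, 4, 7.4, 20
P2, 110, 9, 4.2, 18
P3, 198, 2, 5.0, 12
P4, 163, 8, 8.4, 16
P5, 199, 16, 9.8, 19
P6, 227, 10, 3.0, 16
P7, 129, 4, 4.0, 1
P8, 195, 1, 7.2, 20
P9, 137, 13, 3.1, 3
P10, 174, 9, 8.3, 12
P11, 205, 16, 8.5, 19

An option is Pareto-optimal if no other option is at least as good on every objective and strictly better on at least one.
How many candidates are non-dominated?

P1: not dominated.
P2: not dominated (best salary ask).
P3: dominated by P8 (salary ask 195≤198, start delay 1≤2, interview score 7.2≥5.0, experience 20≥12).
P4: not dominated.
P5: not dominated (best interview score).
P6: dominated by P1 (salary ask 227≤227, start delay 4≤10, interview score 7.4≥3.0, experience 20≥16).
P7: not dominated.
P8: not dominated (best start delay).
P9: dominated by P2 (salary ask 110≤137, start delay 9≤13, interview score 4.2≥3.1, experience 18≥3).
P10: dominated by P4 (salary ask 163≤174, start delay 8≤9, interview score 8.4≥8.3, experience 16≥12).
P11: dominated by P5 (salary ask 199≤205, start delay 16≤16, interview score 9.8≥8.5, experience 19≥19).
Pareto-optimal: P1, P2, P4, P5, P7, P8 → 6.

6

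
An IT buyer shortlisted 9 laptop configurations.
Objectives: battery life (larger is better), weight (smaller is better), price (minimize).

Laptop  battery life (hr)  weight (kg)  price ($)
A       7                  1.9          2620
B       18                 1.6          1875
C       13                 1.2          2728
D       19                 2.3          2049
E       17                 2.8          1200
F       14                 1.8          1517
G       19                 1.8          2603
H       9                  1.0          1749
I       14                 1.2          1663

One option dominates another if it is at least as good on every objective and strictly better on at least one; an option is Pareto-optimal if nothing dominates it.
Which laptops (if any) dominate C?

I

I: battery life 14≥13, weight 1.2≤1.2, price 1663≤2728 — dominates C.
Others (A, B, D, E, F, G, H) are each worse than C on at least one objective.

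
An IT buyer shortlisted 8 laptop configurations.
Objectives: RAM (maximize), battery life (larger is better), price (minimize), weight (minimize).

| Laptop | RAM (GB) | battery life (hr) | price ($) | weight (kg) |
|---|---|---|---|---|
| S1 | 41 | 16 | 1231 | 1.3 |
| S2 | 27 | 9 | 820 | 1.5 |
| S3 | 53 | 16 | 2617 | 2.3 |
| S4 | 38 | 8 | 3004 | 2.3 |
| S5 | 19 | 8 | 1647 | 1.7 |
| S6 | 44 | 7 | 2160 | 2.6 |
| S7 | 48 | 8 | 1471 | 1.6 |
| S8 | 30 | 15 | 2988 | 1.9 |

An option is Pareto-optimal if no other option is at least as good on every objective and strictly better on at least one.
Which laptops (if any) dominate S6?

S7

S7: RAM 48≥44, battery life 8≥7, price 1471≤2160, weight 1.6≤2.6 — dominates S6.
Others (S1, S2, S3, S4, S5, S8) are each worse than S6 on at least one objective.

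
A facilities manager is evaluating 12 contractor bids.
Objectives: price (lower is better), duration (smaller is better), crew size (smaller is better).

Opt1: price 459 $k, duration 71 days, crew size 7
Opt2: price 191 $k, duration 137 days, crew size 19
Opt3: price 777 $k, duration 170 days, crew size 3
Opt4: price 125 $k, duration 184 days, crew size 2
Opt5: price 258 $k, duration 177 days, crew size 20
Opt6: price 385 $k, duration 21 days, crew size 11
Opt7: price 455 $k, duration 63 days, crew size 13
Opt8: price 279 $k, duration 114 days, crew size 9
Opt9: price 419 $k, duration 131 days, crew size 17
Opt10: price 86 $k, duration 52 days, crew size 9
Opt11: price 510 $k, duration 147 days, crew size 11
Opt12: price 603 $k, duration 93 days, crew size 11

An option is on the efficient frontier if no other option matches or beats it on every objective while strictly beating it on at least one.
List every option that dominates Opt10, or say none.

none

Opt1: worse on price (459 vs 86).
Opt2: worse on price (191 vs 86).
Opt3: worse on price (777 vs 86).
Opt4: worse on price (125 vs 86).
Opt5: worse on price (258 vs 86).
Opt6: worse on price (385 vs 86).
Opt7: worse on price (455 vs 86).
Opt8: worse on price (279 vs 86).
Opt9: worse on price (419 vs 86).
Opt11: worse on price (510 vs 86).
Opt12: worse on price (603 vs 86).
No option dominates Opt10.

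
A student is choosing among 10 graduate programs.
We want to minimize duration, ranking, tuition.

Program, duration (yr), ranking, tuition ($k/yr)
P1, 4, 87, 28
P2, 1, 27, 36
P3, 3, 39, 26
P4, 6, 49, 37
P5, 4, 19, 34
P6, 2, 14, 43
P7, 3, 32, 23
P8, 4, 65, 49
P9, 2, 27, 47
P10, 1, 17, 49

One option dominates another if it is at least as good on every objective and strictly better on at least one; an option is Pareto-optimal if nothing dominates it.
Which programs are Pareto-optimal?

P1: dominated by P3 (duration 3≤4, ranking 39≤87, tuition 26≤28).
P2: not dominated.
P3: dominated by P7 (duration 3≤3, ranking 32≤39, tuition 23≤26).
P4: dominated by P2 (duration 1≤6, ranking 27≤49, tuition 36≤37).
P5: not dominated.
P6: not dominated (best ranking).
P7: not dominated (best tuition).
P8: dominated by P2 (duration 1≤4, ranking 27≤65, tuition 36≤49).
P9: dominated by P2 (duration 1≤2, ranking 27≤27, tuition 36≤47).
P10: not dominated.

P2, P5, P6, P7, P10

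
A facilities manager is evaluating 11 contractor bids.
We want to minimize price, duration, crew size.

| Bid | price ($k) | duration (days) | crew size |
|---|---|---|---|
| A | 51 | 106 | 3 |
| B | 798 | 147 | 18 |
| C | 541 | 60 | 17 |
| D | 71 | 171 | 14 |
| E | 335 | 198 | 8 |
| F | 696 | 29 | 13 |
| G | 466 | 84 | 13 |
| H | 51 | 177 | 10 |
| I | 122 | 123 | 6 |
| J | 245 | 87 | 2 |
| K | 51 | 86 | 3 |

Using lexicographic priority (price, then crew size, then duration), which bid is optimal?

K

First minimize price: best is 51, kept {A, H, K}.
Then minimize crew size: best is 3, kept {A, K}.
Then minimize duration: best is 86, kept {K}.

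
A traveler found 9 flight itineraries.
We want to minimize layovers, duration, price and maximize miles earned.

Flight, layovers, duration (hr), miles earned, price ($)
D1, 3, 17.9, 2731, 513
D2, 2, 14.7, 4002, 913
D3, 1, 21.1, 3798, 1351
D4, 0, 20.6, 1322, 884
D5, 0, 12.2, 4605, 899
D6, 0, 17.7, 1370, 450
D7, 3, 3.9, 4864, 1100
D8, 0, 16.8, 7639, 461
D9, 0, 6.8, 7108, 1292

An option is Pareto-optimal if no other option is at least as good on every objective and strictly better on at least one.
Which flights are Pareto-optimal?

D1: dominated by D8 (layovers 0≤3, duration 16.8≤17.9, miles earned 7639≥2731, price 461≤513).
D2: dominated by D5 (layovers 0≤2, duration 12.2≤14.7, miles earned 4605≥4002, price 899≤913).
D3: dominated by D5 (layovers 0≤1, duration 12.2≤21.1, miles earned 4605≥3798, price 899≤1351).
D4: dominated by D6 (layovers 0≤0, duration 17.7≤20.6, miles earned 1370≥1322, price 450≤884).
D5: not dominated.
D6: not dominated (best price).
D7: not dominated (best duration).
D8: not dominated (best miles earned).
D9: not dominated.

D5, D6, D7, D8, D9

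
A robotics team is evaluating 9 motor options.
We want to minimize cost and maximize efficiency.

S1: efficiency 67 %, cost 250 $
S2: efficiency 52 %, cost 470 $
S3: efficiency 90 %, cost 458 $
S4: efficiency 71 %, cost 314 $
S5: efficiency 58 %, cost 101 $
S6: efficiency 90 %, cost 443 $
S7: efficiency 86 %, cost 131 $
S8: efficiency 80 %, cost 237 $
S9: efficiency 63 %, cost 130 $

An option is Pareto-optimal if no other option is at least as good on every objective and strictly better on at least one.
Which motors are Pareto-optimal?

S5, S6, S7, S9

S1: dominated by S7 (efficiency 86≥67, cost 131≤250).
S2: dominated by S1 (efficiency 67≥52, cost 250≤470).
S3: dominated by S6 (efficiency 90≥90, cost 443≤458).
S4: dominated by S7 (efficiency 86≥71, cost 131≤314).
S5: not dominated (best cost).
S6: not dominated.
S7: not dominated.
S8: dominated by S7 (efficiency 86≥80, cost 131≤237).
S9: not dominated.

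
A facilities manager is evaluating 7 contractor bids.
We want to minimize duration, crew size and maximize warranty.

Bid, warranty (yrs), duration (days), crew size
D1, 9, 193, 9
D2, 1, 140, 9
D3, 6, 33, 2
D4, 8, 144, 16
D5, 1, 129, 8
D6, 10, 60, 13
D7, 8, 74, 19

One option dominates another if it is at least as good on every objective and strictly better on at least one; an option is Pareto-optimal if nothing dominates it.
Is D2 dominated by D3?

Yes

D3 vs D2: warranty 6≥1, duration 33≤140, crew size 2≤9 — D3 is at least as good on every objective with at least one strict improvement.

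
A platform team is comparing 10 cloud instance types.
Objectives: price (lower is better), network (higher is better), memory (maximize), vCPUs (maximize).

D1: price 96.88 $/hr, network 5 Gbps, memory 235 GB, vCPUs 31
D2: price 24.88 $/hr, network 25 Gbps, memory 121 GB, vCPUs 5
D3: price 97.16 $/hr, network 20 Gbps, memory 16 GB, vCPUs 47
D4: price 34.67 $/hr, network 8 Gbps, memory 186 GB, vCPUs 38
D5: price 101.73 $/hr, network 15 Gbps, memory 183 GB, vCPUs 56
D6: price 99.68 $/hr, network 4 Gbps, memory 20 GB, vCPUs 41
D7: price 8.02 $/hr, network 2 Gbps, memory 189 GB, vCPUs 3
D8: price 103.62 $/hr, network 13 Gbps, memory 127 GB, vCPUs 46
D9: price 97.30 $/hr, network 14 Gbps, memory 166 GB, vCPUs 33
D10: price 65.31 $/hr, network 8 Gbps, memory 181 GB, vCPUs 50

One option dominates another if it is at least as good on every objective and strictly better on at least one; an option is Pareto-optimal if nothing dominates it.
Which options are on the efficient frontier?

D1, D2, D3, D4, D5, D7, D9, D10

D1: not dominated (best memory).
D2: not dominated (best network).
D3: not dominated.
D4: not dominated.
D5: not dominated (best vCPUs).
D6: dominated by D10 (price 65.31≤99.68, network 8≥4, memory 181≥20, vCPUs 50≥41).
D7: not dominated (best price).
D8: dominated by D5 (price 101.73≤103.62, network 15≥13, memory 183≥127, vCPUs 56≥46).
D9: not dominated.
D10: not dominated.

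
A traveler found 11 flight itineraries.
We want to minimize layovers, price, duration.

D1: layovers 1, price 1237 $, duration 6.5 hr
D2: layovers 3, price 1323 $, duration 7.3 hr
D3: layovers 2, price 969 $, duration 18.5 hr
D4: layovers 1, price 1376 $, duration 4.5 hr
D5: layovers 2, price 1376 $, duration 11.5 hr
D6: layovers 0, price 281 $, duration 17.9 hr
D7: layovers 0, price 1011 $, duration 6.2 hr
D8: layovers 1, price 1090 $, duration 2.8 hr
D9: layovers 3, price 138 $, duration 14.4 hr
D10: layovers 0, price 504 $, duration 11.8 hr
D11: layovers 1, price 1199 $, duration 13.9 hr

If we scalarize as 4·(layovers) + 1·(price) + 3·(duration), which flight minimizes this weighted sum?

D1: 4·1 + 1·1237 + 3·6.5 = 1260.5
D2: 4·3 + 1·1323 + 3·7.3 = 1356.9
D3: 4·2 + 1·969 + 3·18.5 = 1032.5
D4: 4·1 + 1·1376 + 3·4.5 = 1393.5
D5: 4·2 + 1·1376 + 3·11.5 = 1418.5
D6: 4·0 + 1·281 + 3·17.9 = 334.7
D7: 4·0 + 1·1011 + 3·6.2 = 1029.6
D8: 4·1 + 1·1090 + 3·2.8 = 1102.4
D9: 4·3 + 1·138 + 3·14.4 = 193.2
D10: 4·0 + 1·504 + 3·11.8 = 539.4
D11: 4·1 + 1·1199 + 3·13.9 = 1244.7
Lowest: D9 at 193.2.

D9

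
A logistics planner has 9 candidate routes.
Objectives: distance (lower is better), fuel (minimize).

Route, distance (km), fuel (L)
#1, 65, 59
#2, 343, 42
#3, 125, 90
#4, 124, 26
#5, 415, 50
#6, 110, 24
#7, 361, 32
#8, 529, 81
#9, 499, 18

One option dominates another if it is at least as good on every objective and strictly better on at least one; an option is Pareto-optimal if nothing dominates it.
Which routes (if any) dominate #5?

#2: distance 343≤415, fuel 42≤50 — dominates #5.
#4: distance 124≤415, fuel 26≤50 — dominates #5.
#6: distance 110≤415, fuel 24≤50 — dominates #5.
#7: distance 361≤415, fuel 32≤50 — dominates #5.
Others (#1, #3, #8, #9) are each worse than #5 on at least one objective.

#2, #4, #6, #7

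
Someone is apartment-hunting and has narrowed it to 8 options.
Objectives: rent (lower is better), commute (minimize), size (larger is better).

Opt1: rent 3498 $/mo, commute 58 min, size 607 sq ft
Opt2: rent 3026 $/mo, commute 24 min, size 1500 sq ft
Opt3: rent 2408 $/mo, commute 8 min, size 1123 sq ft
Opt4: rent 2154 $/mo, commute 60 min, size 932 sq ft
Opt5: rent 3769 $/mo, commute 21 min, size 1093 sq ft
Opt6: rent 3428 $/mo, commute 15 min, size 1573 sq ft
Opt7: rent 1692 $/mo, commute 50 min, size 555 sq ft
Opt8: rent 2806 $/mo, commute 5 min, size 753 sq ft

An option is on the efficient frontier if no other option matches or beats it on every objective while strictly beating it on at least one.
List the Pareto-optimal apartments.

Opt2, Opt3, Opt4, Opt6, Opt7, Opt8

Opt1: dominated by Opt2 (rent 3026≤3498, commute 24≤58, size 1500≥607).
Opt2: not dominated.
Opt3: not dominated.
Opt4: not dominated.
Opt5: dominated by Opt3 (rent 2408≤3769, commute 8≤21, size 1123≥1093).
Opt6: not dominated (best size).
Opt7: not dominated (best rent).
Opt8: not dominated (best commute).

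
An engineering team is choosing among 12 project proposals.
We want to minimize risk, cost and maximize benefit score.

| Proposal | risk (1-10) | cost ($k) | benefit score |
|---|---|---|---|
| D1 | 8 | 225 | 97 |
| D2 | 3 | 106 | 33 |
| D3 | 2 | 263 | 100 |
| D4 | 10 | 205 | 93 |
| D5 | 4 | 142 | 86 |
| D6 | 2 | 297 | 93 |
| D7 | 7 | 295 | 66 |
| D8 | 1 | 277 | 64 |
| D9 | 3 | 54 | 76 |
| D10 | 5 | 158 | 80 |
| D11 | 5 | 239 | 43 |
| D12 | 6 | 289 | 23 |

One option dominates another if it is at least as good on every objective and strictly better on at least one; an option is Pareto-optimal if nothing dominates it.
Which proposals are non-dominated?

D1, D3, D4, D5, D8, D9

D1: not dominated.
D2: dominated by D9 (risk 3≤3, cost 54≤106, benefit score 76≥33).
D3: not dominated (best benefit score).
D4: not dominated.
D5: not dominated.
D6: dominated by D3 (risk 2≤2, cost 263≤297, benefit score 100≥93).
D7: dominated by D3 (risk 2≤7, cost 263≤295, benefit score 100≥66).
D8: not dominated (best risk).
D9: not dominated (best cost).
D10: dominated by D5 (risk 4≤5, cost 142≤158, benefit score 86≥80).
D11: dominated by D5 (risk 4≤5, cost 142≤239, benefit score 86≥43).
D12: dominated by D2 (risk 3≤6, cost 106≤289, benefit score 33≥23).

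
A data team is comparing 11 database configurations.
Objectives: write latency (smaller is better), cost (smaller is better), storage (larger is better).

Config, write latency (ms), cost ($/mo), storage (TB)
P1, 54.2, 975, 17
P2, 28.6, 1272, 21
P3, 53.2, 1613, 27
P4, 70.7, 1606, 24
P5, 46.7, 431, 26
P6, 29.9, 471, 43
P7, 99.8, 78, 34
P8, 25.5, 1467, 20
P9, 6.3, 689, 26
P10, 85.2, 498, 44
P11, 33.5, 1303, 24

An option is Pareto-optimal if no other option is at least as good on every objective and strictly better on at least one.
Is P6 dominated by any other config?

P1: worse on write latency (54.2 vs 29.9).
P2: worse on cost (1272 vs 471).
P3: worse on write latency (53.2 vs 29.9).
P4: worse on write latency (70.7 vs 29.9).
P5: worse on write latency (46.7 vs 29.9).
P7: worse on write latency (99.8 vs 29.9).
P8: worse on cost (1467 vs 471).
P9: worse on cost (689 vs 471).
P10: worse on write latency (85.2 vs 29.9).
P11: worse on write latency (33.5 vs 29.9).
No option is at least as good as P6 on every objective and strictly better on one.

No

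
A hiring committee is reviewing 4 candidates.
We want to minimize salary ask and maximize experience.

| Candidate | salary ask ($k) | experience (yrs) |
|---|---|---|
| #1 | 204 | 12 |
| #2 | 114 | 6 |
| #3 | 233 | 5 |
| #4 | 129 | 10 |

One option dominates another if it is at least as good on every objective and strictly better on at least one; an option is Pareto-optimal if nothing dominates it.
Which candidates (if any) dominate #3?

#1, #2, #4

#1: salary ask 204≤233, experience 12≥5 — dominates #3.
#2: salary ask 114≤233, experience 6≥5 — dominates #3.
#4: salary ask 129≤233, experience 10≥5 — dominates #3.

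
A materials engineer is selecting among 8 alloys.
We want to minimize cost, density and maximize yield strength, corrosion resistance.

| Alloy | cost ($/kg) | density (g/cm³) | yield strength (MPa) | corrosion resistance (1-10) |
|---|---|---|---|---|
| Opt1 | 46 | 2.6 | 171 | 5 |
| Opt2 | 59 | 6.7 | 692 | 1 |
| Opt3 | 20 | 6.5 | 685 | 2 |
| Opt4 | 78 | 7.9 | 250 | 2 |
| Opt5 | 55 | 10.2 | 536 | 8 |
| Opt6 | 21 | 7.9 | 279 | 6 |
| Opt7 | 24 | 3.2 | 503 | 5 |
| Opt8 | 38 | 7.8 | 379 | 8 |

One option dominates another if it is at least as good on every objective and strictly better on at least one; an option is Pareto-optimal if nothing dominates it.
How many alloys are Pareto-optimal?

Opt1: not dominated (best density).
Opt2: not dominated (best yield strength).
Opt3: not dominated (best cost).
Opt4: dominated by Opt3 (cost 20≤78, density 6.5≤7.9, yield strength 685≥250, corrosion resistance 2≥2).
Opt5: not dominated.
Opt6: not dominated.
Opt7: not dominated.
Opt8: not dominated.
Pareto-optimal: Opt1, Opt2, Opt3, Opt5, Opt6, Opt7, Opt8 → 7.

7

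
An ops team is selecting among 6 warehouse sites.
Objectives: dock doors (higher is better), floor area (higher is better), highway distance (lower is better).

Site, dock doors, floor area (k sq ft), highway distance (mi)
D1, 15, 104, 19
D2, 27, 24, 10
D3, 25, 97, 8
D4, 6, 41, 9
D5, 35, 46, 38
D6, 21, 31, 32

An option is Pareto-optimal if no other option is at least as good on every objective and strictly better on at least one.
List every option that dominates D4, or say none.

D3: dock doors 25≥6, floor area 97≥41, highway distance 8≤9 — dominates D4.
Others (D1, D2, D5, D6) are each worse than D4 on at least one objective.

D3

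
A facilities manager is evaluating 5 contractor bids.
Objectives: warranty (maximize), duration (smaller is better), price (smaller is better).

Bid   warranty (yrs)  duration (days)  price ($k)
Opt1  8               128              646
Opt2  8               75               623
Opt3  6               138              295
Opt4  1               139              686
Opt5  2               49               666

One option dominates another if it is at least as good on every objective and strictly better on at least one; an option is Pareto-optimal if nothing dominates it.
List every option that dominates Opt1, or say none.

Opt2: warranty 8≥8, duration 75≤128, price 623≤646 — dominates Opt1.
Others (Opt3, Opt4, Opt5) are each worse than Opt1 on at least one objective.

Opt2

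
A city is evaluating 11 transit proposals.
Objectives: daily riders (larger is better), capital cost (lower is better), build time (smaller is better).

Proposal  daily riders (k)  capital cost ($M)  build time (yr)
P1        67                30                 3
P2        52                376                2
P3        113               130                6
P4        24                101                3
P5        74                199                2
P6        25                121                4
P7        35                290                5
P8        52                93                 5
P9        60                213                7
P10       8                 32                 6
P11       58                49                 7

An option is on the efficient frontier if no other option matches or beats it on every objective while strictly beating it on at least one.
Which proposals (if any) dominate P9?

P1: daily riders 67≥60, capital cost 30≤213, build time 3≤7 — dominates P9.
P3: daily riders 113≥60, capital cost 130≤213, build time 6≤7 — dominates P9.
P5: daily riders 74≥60, capital cost 199≤213, build time 2≤7 — dominates P9.
Others (P2, P4, P6, P7, P8, P10, P11) are each worse than P9 on at least one objective.

P1, P3, P5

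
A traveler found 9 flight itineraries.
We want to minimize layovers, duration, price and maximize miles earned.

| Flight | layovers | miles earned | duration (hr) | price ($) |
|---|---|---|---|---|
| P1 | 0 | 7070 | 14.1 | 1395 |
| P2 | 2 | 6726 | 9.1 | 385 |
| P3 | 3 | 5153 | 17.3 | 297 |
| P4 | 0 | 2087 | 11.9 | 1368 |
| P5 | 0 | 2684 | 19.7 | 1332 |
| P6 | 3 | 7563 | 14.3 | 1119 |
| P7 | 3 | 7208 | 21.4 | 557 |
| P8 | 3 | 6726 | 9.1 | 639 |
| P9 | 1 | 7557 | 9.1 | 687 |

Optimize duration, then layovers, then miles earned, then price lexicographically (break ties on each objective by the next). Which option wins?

P9

First minimize duration: best is 9.1, kept {P2, P8, P9}.
Then minimize layovers: best is 1, kept {P9}.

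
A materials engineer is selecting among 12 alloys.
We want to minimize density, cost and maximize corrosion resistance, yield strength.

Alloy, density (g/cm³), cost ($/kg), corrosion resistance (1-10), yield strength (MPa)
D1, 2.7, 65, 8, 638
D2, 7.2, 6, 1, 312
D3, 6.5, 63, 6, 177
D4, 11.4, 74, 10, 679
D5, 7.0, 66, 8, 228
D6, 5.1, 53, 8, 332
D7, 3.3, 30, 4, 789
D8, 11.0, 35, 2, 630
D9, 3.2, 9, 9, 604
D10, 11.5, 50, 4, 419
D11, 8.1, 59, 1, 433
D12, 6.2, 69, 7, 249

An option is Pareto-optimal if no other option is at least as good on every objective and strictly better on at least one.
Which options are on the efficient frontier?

D1, D2, D4, D7, D9

D1: not dominated (best density).
D2: not dominated (best cost).
D3: dominated by D6 (density 5.1≤6.5, cost 53≤63, corrosion resistance 8≥6, yield strength 332≥177).
D4: not dominated (best corrosion resistance).
D5: dominated by D1 (density 2.7≤7.0, cost 65≤66, corrosion resistance 8≥8, yield strength 638≥228).
D6: dominated by D9 (density 3.2≤5.1, cost 9≤53, corrosion resistance 9≥8, yield strength 604≥332).
D7: not dominated (best yield strength).
D8: dominated by D7 (density 3.3≤11.0, cost 30≤35, corrosion resistance 4≥2, yield strength 789≥630).
D9: not dominated.
D10: dominated by D7 (density 3.3≤11.5, cost 30≤50, corrosion resistance 4≥4, yield strength 789≥419).
D11: dominated by D7 (density 3.3≤8.1, cost 30≤59, corrosion resistance 4≥1, yield strength 789≥433).
D12: dominated by D1 (density 2.7≤6.2, cost 65≤69, corrosion resistance 8≥7, yield strength 638≥249).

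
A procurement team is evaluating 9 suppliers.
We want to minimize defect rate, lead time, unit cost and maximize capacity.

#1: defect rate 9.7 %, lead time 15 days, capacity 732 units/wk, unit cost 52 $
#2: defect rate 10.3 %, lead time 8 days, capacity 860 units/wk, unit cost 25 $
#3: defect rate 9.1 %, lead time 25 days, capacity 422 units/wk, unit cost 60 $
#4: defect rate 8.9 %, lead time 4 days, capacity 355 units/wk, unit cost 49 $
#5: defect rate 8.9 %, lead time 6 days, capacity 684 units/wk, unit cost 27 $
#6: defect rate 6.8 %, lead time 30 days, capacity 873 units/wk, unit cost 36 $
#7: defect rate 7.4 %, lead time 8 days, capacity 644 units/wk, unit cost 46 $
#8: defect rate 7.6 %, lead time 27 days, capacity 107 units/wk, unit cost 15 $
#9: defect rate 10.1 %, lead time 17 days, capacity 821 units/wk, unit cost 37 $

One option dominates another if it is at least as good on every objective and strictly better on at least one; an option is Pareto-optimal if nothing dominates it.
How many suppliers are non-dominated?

#1: not dominated.
#2: not dominated.
#3: dominated by #5 (defect rate 8.9≤9.1, lead time 6≤25, capacity 684≥422, unit cost 27≤60).
#4: not dominated (best lead time).
#5: not dominated.
#6: not dominated (best defect rate).
#7: not dominated.
#8: not dominated (best unit cost).
#9: not dominated.
Pareto-optimal: #1, #2, #4, #5, #6, #7, #8, #9 → 8.

8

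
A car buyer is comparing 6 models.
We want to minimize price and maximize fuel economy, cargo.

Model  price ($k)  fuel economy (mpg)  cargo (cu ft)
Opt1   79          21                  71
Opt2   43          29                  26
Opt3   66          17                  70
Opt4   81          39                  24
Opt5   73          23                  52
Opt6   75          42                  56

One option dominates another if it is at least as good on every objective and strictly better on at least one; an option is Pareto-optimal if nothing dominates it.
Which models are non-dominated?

Opt1: not dominated (best cargo).
Opt2: not dominated (best price).
Opt3: not dominated.
Opt4: dominated by Opt6 (price 75≤81, fuel economy 42≥39, cargo 56≥24).
Opt5: not dominated.
Opt6: not dominated (best fuel economy).

Opt1, Opt2, Opt3, Opt5, Opt6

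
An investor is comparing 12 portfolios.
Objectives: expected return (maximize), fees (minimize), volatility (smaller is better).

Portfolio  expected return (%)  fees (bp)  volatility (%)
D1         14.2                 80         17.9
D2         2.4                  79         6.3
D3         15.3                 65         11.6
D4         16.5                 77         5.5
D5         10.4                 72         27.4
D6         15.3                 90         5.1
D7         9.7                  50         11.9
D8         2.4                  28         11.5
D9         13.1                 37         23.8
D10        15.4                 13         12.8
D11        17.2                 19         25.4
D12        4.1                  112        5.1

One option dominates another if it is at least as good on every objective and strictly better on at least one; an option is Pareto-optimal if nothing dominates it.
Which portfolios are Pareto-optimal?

D1: dominated by D3 (expected return 15.3≥14.2, fees 65≤80, volatility 11.6≤17.9).
D2: dominated by D4 (expected return 16.5≥2.4, fees 77≤79, volatility 5.5≤6.3).
D3: not dominated.
D4: not dominated.
D5: dominated by D3 (expected return 15.3≥10.4, fees 65≤72, volatility 11.6≤27.4).
D6: not dominated.
D7: not dominated.
D8: not dominated.
D9: dominated by D10 (expected return 15.4≥13.1, fees 13≤37, volatility 12.8≤23.8).
D10: not dominated (best fees).
D11: not dominated (best expected return).
D12: dominated by D6 (expected return 15.3≥4.1, fees 90≤112, volatility 5.1≤5.1).

D3, D4, D6, D7, D8, D10, D11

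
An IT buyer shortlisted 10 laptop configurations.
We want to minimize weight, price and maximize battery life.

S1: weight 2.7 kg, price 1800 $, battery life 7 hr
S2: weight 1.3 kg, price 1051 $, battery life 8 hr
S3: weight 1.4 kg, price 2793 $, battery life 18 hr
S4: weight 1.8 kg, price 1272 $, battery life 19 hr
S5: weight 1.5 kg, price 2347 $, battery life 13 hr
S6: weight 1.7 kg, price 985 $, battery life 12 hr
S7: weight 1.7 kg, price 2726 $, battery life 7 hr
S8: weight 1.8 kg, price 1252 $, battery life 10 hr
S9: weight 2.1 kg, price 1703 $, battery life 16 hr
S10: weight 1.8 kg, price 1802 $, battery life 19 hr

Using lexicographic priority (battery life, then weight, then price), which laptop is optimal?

First maximize battery life: best is 19, kept {S4, S10}.
Then minimize weight: best is 1.8, kept {S4, S10}.
Then minimize price: best is 1272, kept {S4}.

S4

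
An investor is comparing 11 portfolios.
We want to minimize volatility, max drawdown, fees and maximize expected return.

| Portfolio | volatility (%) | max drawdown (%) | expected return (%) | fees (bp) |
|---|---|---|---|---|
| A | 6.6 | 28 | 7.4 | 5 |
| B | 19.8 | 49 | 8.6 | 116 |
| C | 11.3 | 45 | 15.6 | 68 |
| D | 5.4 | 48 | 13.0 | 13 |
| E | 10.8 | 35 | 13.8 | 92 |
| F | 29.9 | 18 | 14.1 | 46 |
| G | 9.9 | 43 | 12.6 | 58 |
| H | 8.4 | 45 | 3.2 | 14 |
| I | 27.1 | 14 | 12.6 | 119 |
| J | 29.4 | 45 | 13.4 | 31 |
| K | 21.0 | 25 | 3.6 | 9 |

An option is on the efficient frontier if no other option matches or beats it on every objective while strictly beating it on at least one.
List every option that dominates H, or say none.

A: volatility 6.6≤8.4, max drawdown 28≤45, expected return 7.4≥3.2, fees 5≤14 — dominates H.
Others (B, C, D, E, F, G, I, J, K) are each worse than H on at least one objective.

A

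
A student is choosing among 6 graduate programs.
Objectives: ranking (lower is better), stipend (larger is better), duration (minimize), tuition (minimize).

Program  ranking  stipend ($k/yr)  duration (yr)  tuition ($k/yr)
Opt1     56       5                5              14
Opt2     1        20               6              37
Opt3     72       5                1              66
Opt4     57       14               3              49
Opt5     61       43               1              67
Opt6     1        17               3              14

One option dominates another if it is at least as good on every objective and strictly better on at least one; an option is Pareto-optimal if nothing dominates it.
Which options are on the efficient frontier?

Opt2, Opt3, Opt5, Opt6

Opt1: dominated by Opt6 (ranking 1≤56, stipend 17≥5, duration 3≤5, tuition 14≤14).
Opt2: not dominated.
Opt3: not dominated.
Opt4: dominated by Opt6 (ranking 1≤57, stipend 17≥14, duration 3≤3, tuition 14≤49).
Opt5: not dominated (best stipend).
Opt6: not dominated.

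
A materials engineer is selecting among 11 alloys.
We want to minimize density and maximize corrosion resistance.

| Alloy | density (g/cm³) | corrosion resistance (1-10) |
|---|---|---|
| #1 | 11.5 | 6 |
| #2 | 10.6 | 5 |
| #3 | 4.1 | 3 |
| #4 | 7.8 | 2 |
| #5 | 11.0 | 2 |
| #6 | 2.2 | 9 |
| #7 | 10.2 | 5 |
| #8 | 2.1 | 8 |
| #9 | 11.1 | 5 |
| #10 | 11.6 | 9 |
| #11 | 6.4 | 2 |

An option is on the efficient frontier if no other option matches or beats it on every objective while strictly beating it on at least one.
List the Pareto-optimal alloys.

#6, #8

#1: dominated by #6 (density 2.2≤11.5, corrosion resistance 9≥6).
#2: dominated by #6 (density 2.2≤10.6, corrosion resistance 9≥5).
#3: dominated by #6 (density 2.2≤4.1, corrosion resistance 9≥3).
#4: dominated by #3 (density 4.1≤7.8, corrosion resistance 3≥2).
#5: dominated by #2 (density 10.6≤11.0, corrosion resistance 5≥2).
#6: not dominated.
#7: dominated by #6 (density 2.2≤10.2, corrosion resistance 9≥5).
#8: not dominated (best density).
#9: dominated by #2 (density 10.6≤11.1, corrosion resistance 5≥5).
#10: dominated by #6 (density 2.2≤11.6, corrosion resistance 9≥9).
#11: dominated by #3 (density 4.1≤6.4, corrosion resistance 3≥2).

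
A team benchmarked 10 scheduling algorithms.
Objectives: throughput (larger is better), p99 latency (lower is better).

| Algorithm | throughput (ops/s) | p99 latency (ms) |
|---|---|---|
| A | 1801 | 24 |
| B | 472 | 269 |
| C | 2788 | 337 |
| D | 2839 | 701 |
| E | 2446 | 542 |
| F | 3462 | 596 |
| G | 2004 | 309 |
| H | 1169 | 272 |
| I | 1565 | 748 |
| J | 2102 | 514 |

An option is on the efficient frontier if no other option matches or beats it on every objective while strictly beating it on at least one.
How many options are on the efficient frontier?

4

A: not dominated (best p99 latency).
B: dominated by A (throughput 1801≥472, p99 latency 24≤269).
C: not dominated.
D: dominated by F (throughput 3462≥2839, p99 latency 596≤701).
E: dominated by C (throughput 2788≥2446, p99 latency 337≤542).
F: not dominated (best throughput).
G: not dominated.
H: dominated by A (throughput 1801≥1169, p99 latency 24≤272).
I: dominated by A (throughput 1801≥1565, p99 latency 24≤748).
J: dominated by C (throughput 2788≥2102, p99 latency 337≤514).
Pareto-optimal: A, C, F, G → 4.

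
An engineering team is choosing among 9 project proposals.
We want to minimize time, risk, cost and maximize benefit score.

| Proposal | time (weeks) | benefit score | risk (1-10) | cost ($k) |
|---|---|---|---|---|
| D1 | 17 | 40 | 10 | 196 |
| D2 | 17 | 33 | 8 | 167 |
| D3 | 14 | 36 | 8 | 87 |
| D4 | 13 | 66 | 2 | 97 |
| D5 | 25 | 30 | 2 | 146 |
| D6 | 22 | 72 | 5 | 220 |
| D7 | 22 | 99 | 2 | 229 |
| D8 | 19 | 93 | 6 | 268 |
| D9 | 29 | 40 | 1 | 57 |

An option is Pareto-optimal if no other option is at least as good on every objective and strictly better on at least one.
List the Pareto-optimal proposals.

D3, D4, D6, D7, D8, D9

D1: dominated by D4 (time 13≤17, benefit score 66≥40, risk 2≤10, cost 97≤196).
D2: dominated by D3 (time 14≤17, benefit score 36≥33, risk 8≤8, cost 87≤167).
D3: not dominated.
D4: not dominated (best time).
D5: dominated by D4 (time 13≤25, benefit score 66≥30, risk 2≤2, cost 97≤146).
D6: not dominated.
D7: not dominated (best benefit score).
D8: not dominated.
D9: not dominated (best risk).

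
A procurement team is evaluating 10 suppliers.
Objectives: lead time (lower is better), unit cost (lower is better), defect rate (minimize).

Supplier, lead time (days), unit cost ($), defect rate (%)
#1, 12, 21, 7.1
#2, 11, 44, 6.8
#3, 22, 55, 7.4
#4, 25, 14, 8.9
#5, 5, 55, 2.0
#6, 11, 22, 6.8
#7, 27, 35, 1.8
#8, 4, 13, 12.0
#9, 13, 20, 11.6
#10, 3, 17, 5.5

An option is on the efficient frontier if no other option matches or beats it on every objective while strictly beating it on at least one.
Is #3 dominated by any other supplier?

Yes

#1 vs #3: lead time 12≤22, unit cost 21≤55, defect rate 7.1≤7.4 — #1 is at least as good on every objective and strictly better on at least one, so #1 dominates #3.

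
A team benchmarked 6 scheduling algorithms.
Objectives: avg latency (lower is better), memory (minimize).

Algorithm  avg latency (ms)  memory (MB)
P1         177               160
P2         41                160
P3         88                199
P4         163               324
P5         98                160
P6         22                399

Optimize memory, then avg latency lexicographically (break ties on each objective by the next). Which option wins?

P2

First minimize memory: best is 160, kept {P1, P2, P5}.
Then minimize avg latency: best is 41, kept {P2}.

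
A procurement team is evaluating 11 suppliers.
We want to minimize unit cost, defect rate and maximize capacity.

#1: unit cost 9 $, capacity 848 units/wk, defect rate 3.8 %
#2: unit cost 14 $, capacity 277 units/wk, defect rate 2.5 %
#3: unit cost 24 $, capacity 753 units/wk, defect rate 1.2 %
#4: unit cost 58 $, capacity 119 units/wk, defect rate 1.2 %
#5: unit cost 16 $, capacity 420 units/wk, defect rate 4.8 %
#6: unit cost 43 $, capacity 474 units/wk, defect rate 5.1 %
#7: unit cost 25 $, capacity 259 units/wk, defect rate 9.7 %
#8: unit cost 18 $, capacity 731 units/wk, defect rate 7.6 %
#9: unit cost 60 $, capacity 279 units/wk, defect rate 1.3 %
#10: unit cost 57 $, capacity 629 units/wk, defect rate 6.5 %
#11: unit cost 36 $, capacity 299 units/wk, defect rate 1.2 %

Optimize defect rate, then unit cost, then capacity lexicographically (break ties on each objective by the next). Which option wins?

#3

First minimize defect rate: best is 1.2, kept {#3, #4, #11}.
Then minimize unit cost: best is 24, kept {#3}.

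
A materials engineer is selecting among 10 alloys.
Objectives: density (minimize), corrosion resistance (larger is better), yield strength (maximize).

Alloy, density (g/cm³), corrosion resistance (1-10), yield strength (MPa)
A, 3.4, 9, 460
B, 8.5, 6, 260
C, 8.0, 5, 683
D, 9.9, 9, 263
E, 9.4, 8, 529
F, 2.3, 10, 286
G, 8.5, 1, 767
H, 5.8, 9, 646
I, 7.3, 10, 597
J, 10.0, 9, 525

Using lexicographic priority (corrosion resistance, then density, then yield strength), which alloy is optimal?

F

First maximize corrosion resistance: best is 10, kept {F, I}.
Then minimize density: best is 2.3, kept {F}.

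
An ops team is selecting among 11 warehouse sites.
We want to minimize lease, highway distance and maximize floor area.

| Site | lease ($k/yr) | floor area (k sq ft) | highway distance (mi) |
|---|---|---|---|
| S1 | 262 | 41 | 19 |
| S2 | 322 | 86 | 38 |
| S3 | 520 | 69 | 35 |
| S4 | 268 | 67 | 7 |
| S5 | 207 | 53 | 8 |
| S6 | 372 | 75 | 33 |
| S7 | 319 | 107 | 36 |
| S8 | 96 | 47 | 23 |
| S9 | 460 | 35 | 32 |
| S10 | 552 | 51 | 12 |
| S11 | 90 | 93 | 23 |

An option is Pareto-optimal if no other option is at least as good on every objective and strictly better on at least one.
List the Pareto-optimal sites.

S1: dominated by S5 (lease 207≤262, floor area 53≥41, highway distance 8≤19).
S2: dominated by S7 (lease 319≤322, floor area 107≥86, highway distance 36≤38).
S3: dominated by S6 (lease 372≤520, floor area 75≥69, highway distance 33≤35).
S4: not dominated (best highway distance).
S5: not dominated.
S6: dominated by S11 (lease 90≤372, floor area 93≥75, highway distance 23≤33).
S7: not dominated (best floor area).
S8: dominated by S11 (lease 90≤96, floor area 93≥47, highway distance 23≤23).
S9: dominated by S1 (lease 262≤460, floor area 41≥35, highway distance 19≤32).
S10: dominated by S4 (lease 268≤552, floor area 67≥51, highway distance 7≤12).
S11: not dominated (best lease).

S4, S5, S7, S11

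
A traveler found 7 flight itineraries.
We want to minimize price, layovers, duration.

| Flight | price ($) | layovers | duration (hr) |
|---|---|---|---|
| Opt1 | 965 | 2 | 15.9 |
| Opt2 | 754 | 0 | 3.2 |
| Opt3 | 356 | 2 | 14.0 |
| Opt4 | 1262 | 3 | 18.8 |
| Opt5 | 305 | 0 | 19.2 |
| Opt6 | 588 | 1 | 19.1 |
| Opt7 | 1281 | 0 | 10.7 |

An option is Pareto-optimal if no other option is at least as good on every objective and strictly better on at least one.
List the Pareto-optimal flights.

Opt1: dominated by Opt2 (price 754≤965, layovers 0≤2, duration 3.2≤15.9).
Opt2: not dominated (best duration).
Opt3: not dominated.
Opt4: dominated by Opt1 (price 965≤1262, layovers 2≤3, duration 15.9≤18.8).
Opt5: not dominated (best price).
Opt6: not dominated.
Opt7: dominated by Opt2 (price 754≤1281, layovers 0≤0, duration 3.2≤10.7).

Opt2, Opt3, Opt5, Opt6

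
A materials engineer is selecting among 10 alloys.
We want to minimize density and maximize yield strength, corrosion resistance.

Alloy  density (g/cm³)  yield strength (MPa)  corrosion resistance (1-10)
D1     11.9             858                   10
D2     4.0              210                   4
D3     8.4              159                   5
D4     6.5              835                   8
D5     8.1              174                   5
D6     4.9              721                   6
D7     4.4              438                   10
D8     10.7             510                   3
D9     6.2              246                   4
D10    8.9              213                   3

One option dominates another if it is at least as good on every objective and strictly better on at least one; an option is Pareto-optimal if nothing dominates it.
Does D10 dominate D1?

No

D10 vs D1: D10 is worse on yield strength (213 vs 858), so it does not dominate D1.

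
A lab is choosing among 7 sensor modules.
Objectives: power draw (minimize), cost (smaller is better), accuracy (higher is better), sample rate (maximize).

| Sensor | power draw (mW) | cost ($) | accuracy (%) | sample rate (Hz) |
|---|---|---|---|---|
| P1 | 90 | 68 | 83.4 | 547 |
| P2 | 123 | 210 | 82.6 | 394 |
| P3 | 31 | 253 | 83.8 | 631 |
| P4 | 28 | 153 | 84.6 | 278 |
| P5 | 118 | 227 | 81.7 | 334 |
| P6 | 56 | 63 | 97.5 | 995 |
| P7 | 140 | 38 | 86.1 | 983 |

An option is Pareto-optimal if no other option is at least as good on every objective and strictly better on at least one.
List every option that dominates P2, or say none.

P1, P6

P1: power draw 90≤123, cost 68≤210, accuracy 83.4≥82.6, sample rate 547≥394 — dominates P2.
P6: power draw 56≤123, cost 63≤210, accuracy 97.5≥82.6, sample rate 995≥394 — dominates P2.
Others (P3, P4, P5, P7) are each worse than P2 on at least one objective.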